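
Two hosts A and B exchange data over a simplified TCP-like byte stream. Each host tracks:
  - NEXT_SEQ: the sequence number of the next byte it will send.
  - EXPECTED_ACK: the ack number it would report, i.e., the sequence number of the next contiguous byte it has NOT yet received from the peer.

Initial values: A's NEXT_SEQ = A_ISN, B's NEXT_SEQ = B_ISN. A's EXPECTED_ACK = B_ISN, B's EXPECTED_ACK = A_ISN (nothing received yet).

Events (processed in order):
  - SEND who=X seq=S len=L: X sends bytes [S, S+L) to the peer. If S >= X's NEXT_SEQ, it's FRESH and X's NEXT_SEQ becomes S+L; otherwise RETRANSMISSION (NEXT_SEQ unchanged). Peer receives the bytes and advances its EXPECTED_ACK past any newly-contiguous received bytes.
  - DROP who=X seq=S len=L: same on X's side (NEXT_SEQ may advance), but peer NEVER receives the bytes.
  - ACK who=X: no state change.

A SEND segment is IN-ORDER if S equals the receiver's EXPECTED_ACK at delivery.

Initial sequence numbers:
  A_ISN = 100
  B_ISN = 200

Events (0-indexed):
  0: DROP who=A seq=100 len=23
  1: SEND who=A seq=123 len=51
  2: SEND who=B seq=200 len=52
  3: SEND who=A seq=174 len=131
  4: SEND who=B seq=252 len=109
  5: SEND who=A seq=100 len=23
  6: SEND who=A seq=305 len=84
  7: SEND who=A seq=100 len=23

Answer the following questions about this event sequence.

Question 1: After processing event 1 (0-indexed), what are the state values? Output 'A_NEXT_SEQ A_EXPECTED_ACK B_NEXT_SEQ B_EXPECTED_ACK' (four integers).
After event 0: A_seq=123 A_ack=200 B_seq=200 B_ack=100
After event 1: A_seq=174 A_ack=200 B_seq=200 B_ack=100

174 200 200 100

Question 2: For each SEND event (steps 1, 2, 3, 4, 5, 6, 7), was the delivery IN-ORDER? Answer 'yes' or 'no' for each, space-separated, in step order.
Step 1: SEND seq=123 -> out-of-order
Step 2: SEND seq=200 -> in-order
Step 3: SEND seq=174 -> out-of-order
Step 4: SEND seq=252 -> in-order
Step 5: SEND seq=100 -> in-order
Step 6: SEND seq=305 -> in-order
Step 7: SEND seq=100 -> out-of-order

Answer: no yes no yes yes yes no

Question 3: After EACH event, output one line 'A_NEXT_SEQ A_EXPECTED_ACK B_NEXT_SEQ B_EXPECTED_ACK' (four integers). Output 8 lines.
123 200 200 100
174 200 200 100
174 252 252 100
305 252 252 100
305 361 361 100
305 361 361 305
389 361 361 389
389 361 361 389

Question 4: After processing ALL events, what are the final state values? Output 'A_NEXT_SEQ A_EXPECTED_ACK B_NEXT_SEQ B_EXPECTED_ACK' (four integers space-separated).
After event 0: A_seq=123 A_ack=200 B_seq=200 B_ack=100
After event 1: A_seq=174 A_ack=200 B_seq=200 B_ack=100
After event 2: A_seq=174 A_ack=252 B_seq=252 B_ack=100
After event 3: A_seq=305 A_ack=252 B_seq=252 B_ack=100
After event 4: A_seq=305 A_ack=361 B_seq=361 B_ack=100
After event 5: A_seq=305 A_ack=361 B_seq=361 B_ack=305
After event 6: A_seq=389 A_ack=361 B_seq=361 B_ack=389
After event 7: A_seq=389 A_ack=361 B_seq=361 B_ack=389

Answer: 389 361 361 389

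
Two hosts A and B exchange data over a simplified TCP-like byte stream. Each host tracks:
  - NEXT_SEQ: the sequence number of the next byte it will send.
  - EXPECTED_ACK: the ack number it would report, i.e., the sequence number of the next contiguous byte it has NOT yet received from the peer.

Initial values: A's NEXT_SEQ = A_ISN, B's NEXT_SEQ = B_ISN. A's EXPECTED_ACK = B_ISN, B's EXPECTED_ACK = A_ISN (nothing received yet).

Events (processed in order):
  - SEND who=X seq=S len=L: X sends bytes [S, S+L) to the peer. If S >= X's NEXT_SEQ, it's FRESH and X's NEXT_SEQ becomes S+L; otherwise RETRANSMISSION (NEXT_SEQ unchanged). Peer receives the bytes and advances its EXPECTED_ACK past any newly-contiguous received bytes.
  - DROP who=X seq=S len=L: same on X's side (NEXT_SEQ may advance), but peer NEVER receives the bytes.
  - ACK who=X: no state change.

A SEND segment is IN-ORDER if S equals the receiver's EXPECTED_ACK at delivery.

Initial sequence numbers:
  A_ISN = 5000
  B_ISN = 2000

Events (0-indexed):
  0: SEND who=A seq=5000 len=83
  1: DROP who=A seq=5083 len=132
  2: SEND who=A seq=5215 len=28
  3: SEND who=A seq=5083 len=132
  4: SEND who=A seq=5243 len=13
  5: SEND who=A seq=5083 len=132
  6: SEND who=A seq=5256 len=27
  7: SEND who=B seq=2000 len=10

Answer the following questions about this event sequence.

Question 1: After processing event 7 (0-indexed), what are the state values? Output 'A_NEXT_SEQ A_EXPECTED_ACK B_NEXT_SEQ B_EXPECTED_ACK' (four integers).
After event 0: A_seq=5083 A_ack=2000 B_seq=2000 B_ack=5083
After event 1: A_seq=5215 A_ack=2000 B_seq=2000 B_ack=5083
After event 2: A_seq=5243 A_ack=2000 B_seq=2000 B_ack=5083
After event 3: A_seq=5243 A_ack=2000 B_seq=2000 B_ack=5243
After event 4: A_seq=5256 A_ack=2000 B_seq=2000 B_ack=5256
After event 5: A_seq=5256 A_ack=2000 B_seq=2000 B_ack=5256
After event 6: A_seq=5283 A_ack=2000 B_seq=2000 B_ack=5283
After event 7: A_seq=5283 A_ack=2010 B_seq=2010 B_ack=5283

5283 2010 2010 5283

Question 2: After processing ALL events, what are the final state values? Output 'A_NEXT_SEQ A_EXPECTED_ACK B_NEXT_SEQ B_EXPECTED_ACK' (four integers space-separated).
Answer: 5283 2010 2010 5283

Derivation:
After event 0: A_seq=5083 A_ack=2000 B_seq=2000 B_ack=5083
After event 1: A_seq=5215 A_ack=2000 B_seq=2000 B_ack=5083
After event 2: A_seq=5243 A_ack=2000 B_seq=2000 B_ack=5083
After event 3: A_seq=5243 A_ack=2000 B_seq=2000 B_ack=5243
After event 4: A_seq=5256 A_ack=2000 B_seq=2000 B_ack=5256
After event 5: A_seq=5256 A_ack=2000 B_seq=2000 B_ack=5256
After event 6: A_seq=5283 A_ack=2000 B_seq=2000 B_ack=5283
After event 7: A_seq=5283 A_ack=2010 B_seq=2010 B_ack=5283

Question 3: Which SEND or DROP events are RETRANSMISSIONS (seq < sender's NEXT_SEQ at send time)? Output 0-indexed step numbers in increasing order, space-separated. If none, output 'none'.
Answer: 3 5

Derivation:
Step 0: SEND seq=5000 -> fresh
Step 1: DROP seq=5083 -> fresh
Step 2: SEND seq=5215 -> fresh
Step 3: SEND seq=5083 -> retransmit
Step 4: SEND seq=5243 -> fresh
Step 5: SEND seq=5083 -> retransmit
Step 6: SEND seq=5256 -> fresh
Step 7: SEND seq=2000 -> fresh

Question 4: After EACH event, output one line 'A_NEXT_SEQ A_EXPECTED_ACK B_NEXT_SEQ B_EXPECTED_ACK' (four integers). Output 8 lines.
5083 2000 2000 5083
5215 2000 2000 5083
5243 2000 2000 5083
5243 2000 2000 5243
5256 2000 2000 5256
5256 2000 2000 5256
5283 2000 2000 5283
5283 2010 2010 5283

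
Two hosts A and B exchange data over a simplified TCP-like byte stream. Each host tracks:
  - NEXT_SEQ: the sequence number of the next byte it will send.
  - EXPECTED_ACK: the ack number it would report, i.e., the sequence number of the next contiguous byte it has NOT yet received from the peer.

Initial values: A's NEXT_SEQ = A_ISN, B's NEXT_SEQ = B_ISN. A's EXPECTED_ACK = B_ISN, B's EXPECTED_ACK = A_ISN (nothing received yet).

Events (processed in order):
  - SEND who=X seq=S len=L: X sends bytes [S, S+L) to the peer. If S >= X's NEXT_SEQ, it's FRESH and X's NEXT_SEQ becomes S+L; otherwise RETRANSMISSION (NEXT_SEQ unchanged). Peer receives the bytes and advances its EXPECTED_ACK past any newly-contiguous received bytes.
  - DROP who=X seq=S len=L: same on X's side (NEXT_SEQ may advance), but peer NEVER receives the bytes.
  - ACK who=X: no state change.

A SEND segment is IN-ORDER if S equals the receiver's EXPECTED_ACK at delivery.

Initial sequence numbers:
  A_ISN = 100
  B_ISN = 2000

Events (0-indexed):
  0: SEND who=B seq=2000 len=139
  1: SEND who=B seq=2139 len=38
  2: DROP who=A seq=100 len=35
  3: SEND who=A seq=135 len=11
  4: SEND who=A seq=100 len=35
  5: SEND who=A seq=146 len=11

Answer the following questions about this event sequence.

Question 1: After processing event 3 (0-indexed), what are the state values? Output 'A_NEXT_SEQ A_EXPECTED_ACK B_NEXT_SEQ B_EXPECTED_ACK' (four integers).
After event 0: A_seq=100 A_ack=2139 B_seq=2139 B_ack=100
After event 1: A_seq=100 A_ack=2177 B_seq=2177 B_ack=100
After event 2: A_seq=135 A_ack=2177 B_seq=2177 B_ack=100
After event 3: A_seq=146 A_ack=2177 B_seq=2177 B_ack=100

146 2177 2177 100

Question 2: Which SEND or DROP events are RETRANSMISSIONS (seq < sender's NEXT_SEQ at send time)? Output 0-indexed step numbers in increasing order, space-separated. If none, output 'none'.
Answer: 4

Derivation:
Step 0: SEND seq=2000 -> fresh
Step 1: SEND seq=2139 -> fresh
Step 2: DROP seq=100 -> fresh
Step 3: SEND seq=135 -> fresh
Step 4: SEND seq=100 -> retransmit
Step 5: SEND seq=146 -> fresh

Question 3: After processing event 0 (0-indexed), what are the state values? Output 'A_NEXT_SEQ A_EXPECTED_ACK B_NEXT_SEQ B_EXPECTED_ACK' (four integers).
After event 0: A_seq=100 A_ack=2139 B_seq=2139 B_ack=100

100 2139 2139 100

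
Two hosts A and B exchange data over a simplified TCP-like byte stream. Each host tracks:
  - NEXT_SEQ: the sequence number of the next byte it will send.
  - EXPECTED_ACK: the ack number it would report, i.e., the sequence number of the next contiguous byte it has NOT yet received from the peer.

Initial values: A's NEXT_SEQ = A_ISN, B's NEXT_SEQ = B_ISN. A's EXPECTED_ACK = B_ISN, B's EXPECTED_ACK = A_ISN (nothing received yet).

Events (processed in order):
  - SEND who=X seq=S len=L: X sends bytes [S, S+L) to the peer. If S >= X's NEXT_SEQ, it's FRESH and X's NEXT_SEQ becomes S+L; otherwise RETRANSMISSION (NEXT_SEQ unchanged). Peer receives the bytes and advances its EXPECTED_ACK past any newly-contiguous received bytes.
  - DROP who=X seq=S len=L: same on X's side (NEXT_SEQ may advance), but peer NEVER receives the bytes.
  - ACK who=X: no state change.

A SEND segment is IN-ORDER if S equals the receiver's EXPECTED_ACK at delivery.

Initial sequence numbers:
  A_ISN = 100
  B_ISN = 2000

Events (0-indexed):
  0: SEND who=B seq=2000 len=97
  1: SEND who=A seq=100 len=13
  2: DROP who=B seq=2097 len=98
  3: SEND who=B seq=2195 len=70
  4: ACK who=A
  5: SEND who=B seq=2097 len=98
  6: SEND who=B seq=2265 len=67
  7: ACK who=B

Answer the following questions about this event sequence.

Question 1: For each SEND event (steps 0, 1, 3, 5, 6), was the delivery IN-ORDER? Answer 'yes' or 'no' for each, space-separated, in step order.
Answer: yes yes no yes yes

Derivation:
Step 0: SEND seq=2000 -> in-order
Step 1: SEND seq=100 -> in-order
Step 3: SEND seq=2195 -> out-of-order
Step 5: SEND seq=2097 -> in-order
Step 6: SEND seq=2265 -> in-order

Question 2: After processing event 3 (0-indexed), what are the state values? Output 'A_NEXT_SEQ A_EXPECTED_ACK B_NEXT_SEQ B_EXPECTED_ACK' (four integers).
After event 0: A_seq=100 A_ack=2097 B_seq=2097 B_ack=100
After event 1: A_seq=113 A_ack=2097 B_seq=2097 B_ack=113
After event 2: A_seq=113 A_ack=2097 B_seq=2195 B_ack=113
After event 3: A_seq=113 A_ack=2097 B_seq=2265 B_ack=113

113 2097 2265 113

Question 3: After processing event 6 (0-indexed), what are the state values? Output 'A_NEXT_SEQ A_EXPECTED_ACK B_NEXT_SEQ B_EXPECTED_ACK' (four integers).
After event 0: A_seq=100 A_ack=2097 B_seq=2097 B_ack=100
After event 1: A_seq=113 A_ack=2097 B_seq=2097 B_ack=113
After event 2: A_seq=113 A_ack=2097 B_seq=2195 B_ack=113
After event 3: A_seq=113 A_ack=2097 B_seq=2265 B_ack=113
After event 4: A_seq=113 A_ack=2097 B_seq=2265 B_ack=113
After event 5: A_seq=113 A_ack=2265 B_seq=2265 B_ack=113
After event 6: A_seq=113 A_ack=2332 B_seq=2332 B_ack=113

113 2332 2332 113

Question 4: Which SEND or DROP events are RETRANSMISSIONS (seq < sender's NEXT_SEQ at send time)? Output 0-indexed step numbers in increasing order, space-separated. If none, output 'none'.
Step 0: SEND seq=2000 -> fresh
Step 1: SEND seq=100 -> fresh
Step 2: DROP seq=2097 -> fresh
Step 3: SEND seq=2195 -> fresh
Step 5: SEND seq=2097 -> retransmit
Step 6: SEND seq=2265 -> fresh

Answer: 5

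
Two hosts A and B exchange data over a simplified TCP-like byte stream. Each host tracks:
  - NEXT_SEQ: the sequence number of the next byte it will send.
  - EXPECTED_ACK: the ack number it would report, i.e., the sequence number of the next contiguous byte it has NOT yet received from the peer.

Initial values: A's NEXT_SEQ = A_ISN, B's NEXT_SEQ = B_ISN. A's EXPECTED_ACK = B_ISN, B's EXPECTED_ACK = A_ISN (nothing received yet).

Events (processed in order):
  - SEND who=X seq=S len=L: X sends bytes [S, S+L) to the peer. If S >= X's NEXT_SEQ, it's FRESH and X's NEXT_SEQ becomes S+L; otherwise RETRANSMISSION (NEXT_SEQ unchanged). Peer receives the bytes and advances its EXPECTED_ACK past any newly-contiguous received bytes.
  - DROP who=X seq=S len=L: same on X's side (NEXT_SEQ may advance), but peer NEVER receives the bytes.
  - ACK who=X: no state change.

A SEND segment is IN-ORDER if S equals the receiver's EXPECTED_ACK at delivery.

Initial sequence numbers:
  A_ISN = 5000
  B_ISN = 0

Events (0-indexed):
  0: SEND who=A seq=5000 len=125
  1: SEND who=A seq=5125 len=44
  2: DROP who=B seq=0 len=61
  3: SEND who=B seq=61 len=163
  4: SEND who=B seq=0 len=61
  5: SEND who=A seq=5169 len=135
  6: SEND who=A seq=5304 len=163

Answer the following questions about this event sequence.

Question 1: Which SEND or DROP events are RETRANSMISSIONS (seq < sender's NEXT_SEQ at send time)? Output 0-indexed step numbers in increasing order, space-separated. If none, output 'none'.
Answer: 4

Derivation:
Step 0: SEND seq=5000 -> fresh
Step 1: SEND seq=5125 -> fresh
Step 2: DROP seq=0 -> fresh
Step 3: SEND seq=61 -> fresh
Step 4: SEND seq=0 -> retransmit
Step 5: SEND seq=5169 -> fresh
Step 6: SEND seq=5304 -> fresh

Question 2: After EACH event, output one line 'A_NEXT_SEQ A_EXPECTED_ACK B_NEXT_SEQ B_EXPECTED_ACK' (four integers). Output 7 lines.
5125 0 0 5125
5169 0 0 5169
5169 0 61 5169
5169 0 224 5169
5169 224 224 5169
5304 224 224 5304
5467 224 224 5467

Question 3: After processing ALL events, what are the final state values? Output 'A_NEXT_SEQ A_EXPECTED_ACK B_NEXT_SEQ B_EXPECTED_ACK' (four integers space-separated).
After event 0: A_seq=5125 A_ack=0 B_seq=0 B_ack=5125
After event 1: A_seq=5169 A_ack=0 B_seq=0 B_ack=5169
After event 2: A_seq=5169 A_ack=0 B_seq=61 B_ack=5169
After event 3: A_seq=5169 A_ack=0 B_seq=224 B_ack=5169
After event 4: A_seq=5169 A_ack=224 B_seq=224 B_ack=5169
After event 5: A_seq=5304 A_ack=224 B_seq=224 B_ack=5304
After event 6: A_seq=5467 A_ack=224 B_seq=224 B_ack=5467

Answer: 5467 224 224 5467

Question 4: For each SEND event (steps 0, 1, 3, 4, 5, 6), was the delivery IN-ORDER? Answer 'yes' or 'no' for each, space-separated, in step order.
Step 0: SEND seq=5000 -> in-order
Step 1: SEND seq=5125 -> in-order
Step 3: SEND seq=61 -> out-of-order
Step 4: SEND seq=0 -> in-order
Step 5: SEND seq=5169 -> in-order
Step 6: SEND seq=5304 -> in-order

Answer: yes yes no yes yes yes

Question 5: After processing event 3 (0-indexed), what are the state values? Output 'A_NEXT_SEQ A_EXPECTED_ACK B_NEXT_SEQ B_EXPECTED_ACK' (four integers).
After event 0: A_seq=5125 A_ack=0 B_seq=0 B_ack=5125
After event 1: A_seq=5169 A_ack=0 B_seq=0 B_ack=5169
After event 2: A_seq=5169 A_ack=0 B_seq=61 B_ack=5169
After event 3: A_seq=5169 A_ack=0 B_seq=224 B_ack=5169

5169 0 224 5169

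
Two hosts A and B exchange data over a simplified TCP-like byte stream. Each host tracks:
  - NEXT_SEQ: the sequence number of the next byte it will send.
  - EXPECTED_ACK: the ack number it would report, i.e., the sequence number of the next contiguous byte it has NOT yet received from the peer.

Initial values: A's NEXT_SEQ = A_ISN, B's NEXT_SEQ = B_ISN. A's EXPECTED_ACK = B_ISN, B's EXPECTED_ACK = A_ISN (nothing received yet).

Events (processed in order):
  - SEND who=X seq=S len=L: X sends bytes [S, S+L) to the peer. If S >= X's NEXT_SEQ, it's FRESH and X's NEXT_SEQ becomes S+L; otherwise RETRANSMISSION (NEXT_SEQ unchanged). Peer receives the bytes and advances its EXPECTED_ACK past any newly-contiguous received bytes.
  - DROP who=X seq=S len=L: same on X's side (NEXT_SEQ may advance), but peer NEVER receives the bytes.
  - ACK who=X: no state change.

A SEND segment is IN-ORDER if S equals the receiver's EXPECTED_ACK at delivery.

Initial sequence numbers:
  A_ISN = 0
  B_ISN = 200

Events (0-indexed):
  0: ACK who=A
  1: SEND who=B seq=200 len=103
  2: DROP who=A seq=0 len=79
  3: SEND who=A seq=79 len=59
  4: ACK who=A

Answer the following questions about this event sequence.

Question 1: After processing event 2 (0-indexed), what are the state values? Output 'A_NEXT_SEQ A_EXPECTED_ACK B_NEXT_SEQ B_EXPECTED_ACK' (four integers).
After event 0: A_seq=0 A_ack=200 B_seq=200 B_ack=0
After event 1: A_seq=0 A_ack=303 B_seq=303 B_ack=0
After event 2: A_seq=79 A_ack=303 B_seq=303 B_ack=0

79 303 303 0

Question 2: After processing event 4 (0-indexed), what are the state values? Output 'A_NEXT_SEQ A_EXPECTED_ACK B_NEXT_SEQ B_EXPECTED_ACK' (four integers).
After event 0: A_seq=0 A_ack=200 B_seq=200 B_ack=0
After event 1: A_seq=0 A_ack=303 B_seq=303 B_ack=0
After event 2: A_seq=79 A_ack=303 B_seq=303 B_ack=0
After event 3: A_seq=138 A_ack=303 B_seq=303 B_ack=0
After event 4: A_seq=138 A_ack=303 B_seq=303 B_ack=0

138 303 303 0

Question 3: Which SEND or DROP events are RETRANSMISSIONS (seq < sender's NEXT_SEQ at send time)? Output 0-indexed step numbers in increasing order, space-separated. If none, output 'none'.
Step 1: SEND seq=200 -> fresh
Step 2: DROP seq=0 -> fresh
Step 3: SEND seq=79 -> fresh

Answer: none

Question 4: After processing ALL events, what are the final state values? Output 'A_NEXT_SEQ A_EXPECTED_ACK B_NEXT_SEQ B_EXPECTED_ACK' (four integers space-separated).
After event 0: A_seq=0 A_ack=200 B_seq=200 B_ack=0
After event 1: A_seq=0 A_ack=303 B_seq=303 B_ack=0
After event 2: A_seq=79 A_ack=303 B_seq=303 B_ack=0
After event 3: A_seq=138 A_ack=303 B_seq=303 B_ack=0
After event 4: A_seq=138 A_ack=303 B_seq=303 B_ack=0

Answer: 138 303 303 0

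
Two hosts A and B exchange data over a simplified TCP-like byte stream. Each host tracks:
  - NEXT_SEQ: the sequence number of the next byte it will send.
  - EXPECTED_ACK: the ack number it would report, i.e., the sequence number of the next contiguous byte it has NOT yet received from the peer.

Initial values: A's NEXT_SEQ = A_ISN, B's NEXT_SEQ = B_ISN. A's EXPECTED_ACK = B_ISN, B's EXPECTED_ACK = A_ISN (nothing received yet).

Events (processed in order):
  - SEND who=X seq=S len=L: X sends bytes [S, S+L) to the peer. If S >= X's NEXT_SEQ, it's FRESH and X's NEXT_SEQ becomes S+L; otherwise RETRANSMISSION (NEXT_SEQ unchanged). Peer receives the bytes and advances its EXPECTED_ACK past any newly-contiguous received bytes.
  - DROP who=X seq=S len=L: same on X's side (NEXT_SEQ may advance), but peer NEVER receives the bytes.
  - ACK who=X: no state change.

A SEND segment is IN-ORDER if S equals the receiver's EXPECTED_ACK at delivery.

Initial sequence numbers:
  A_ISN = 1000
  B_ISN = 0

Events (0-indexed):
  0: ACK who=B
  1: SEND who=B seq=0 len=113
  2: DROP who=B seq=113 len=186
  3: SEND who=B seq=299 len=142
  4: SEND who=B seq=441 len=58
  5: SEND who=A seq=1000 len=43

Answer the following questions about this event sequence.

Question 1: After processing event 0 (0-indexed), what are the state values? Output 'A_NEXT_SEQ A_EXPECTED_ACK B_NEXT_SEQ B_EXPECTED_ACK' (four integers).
After event 0: A_seq=1000 A_ack=0 B_seq=0 B_ack=1000

1000 0 0 1000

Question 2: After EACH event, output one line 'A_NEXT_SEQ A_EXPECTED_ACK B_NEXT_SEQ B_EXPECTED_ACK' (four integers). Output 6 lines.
1000 0 0 1000
1000 113 113 1000
1000 113 299 1000
1000 113 441 1000
1000 113 499 1000
1043 113 499 1043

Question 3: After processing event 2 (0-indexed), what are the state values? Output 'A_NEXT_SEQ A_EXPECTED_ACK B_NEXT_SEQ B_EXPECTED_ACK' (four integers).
After event 0: A_seq=1000 A_ack=0 B_seq=0 B_ack=1000
After event 1: A_seq=1000 A_ack=113 B_seq=113 B_ack=1000
After event 2: A_seq=1000 A_ack=113 B_seq=299 B_ack=1000

1000 113 299 1000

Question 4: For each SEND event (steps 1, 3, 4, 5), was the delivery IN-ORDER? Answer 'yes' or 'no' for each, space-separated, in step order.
Step 1: SEND seq=0 -> in-order
Step 3: SEND seq=299 -> out-of-order
Step 4: SEND seq=441 -> out-of-order
Step 5: SEND seq=1000 -> in-order

Answer: yes no no yes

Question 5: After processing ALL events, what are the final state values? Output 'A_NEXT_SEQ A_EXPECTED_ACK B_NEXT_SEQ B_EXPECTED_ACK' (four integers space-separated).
Answer: 1043 113 499 1043

Derivation:
After event 0: A_seq=1000 A_ack=0 B_seq=0 B_ack=1000
After event 1: A_seq=1000 A_ack=113 B_seq=113 B_ack=1000
After event 2: A_seq=1000 A_ack=113 B_seq=299 B_ack=1000
After event 3: A_seq=1000 A_ack=113 B_seq=441 B_ack=1000
After event 4: A_seq=1000 A_ack=113 B_seq=499 B_ack=1000
After event 5: A_seq=1043 A_ack=113 B_seq=499 B_ack=1043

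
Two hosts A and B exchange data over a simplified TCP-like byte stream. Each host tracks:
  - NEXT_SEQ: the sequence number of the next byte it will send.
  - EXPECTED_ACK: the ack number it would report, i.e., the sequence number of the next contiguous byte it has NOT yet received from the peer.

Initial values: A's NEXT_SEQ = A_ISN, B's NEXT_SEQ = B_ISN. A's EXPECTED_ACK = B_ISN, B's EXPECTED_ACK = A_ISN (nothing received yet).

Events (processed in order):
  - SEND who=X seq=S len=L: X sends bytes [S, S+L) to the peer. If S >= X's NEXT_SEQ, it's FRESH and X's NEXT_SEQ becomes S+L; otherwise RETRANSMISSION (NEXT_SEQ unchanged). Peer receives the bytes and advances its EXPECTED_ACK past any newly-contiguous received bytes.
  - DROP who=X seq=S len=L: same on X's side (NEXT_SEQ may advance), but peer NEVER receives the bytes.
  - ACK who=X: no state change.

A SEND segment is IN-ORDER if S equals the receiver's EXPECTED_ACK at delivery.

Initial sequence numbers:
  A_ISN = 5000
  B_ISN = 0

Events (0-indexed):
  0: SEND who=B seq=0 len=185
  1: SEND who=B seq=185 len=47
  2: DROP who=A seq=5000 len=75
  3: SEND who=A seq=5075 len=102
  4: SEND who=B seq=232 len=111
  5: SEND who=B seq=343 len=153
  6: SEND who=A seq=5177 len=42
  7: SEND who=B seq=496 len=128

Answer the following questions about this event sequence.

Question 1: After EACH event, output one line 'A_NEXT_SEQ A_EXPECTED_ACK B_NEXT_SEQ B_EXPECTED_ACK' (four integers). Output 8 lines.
5000 185 185 5000
5000 232 232 5000
5075 232 232 5000
5177 232 232 5000
5177 343 343 5000
5177 496 496 5000
5219 496 496 5000
5219 624 624 5000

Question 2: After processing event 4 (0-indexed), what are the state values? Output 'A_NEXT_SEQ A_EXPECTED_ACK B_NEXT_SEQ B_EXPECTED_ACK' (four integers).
After event 0: A_seq=5000 A_ack=185 B_seq=185 B_ack=5000
After event 1: A_seq=5000 A_ack=232 B_seq=232 B_ack=5000
After event 2: A_seq=5075 A_ack=232 B_seq=232 B_ack=5000
After event 3: A_seq=5177 A_ack=232 B_seq=232 B_ack=5000
After event 4: A_seq=5177 A_ack=343 B_seq=343 B_ack=5000

5177 343 343 5000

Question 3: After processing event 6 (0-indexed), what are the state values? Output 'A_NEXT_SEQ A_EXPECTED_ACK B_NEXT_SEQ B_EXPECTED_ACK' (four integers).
After event 0: A_seq=5000 A_ack=185 B_seq=185 B_ack=5000
After event 1: A_seq=5000 A_ack=232 B_seq=232 B_ack=5000
After event 2: A_seq=5075 A_ack=232 B_seq=232 B_ack=5000
After event 3: A_seq=5177 A_ack=232 B_seq=232 B_ack=5000
After event 4: A_seq=5177 A_ack=343 B_seq=343 B_ack=5000
After event 5: A_seq=5177 A_ack=496 B_seq=496 B_ack=5000
After event 6: A_seq=5219 A_ack=496 B_seq=496 B_ack=5000

5219 496 496 5000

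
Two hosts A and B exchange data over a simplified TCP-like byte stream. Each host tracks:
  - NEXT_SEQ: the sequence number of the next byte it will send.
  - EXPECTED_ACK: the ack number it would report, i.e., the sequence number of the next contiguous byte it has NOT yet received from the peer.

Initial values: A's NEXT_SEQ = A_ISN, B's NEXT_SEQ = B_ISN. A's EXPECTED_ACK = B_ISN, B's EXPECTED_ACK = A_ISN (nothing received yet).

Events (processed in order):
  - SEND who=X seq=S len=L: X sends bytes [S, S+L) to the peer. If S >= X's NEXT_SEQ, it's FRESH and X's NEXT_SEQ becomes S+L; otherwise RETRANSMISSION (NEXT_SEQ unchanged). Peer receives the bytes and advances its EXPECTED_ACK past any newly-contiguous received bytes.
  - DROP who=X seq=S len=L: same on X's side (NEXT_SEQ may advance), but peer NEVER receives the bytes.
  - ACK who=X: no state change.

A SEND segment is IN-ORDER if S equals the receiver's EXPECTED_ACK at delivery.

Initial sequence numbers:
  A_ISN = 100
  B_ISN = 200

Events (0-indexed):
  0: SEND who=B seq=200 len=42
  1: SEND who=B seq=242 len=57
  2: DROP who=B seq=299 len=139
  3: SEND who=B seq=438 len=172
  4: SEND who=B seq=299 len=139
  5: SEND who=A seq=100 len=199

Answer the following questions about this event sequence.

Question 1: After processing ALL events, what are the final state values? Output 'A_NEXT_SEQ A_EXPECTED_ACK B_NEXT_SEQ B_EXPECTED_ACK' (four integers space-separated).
After event 0: A_seq=100 A_ack=242 B_seq=242 B_ack=100
After event 1: A_seq=100 A_ack=299 B_seq=299 B_ack=100
After event 2: A_seq=100 A_ack=299 B_seq=438 B_ack=100
After event 3: A_seq=100 A_ack=299 B_seq=610 B_ack=100
After event 4: A_seq=100 A_ack=610 B_seq=610 B_ack=100
After event 5: A_seq=299 A_ack=610 B_seq=610 B_ack=299

Answer: 299 610 610 299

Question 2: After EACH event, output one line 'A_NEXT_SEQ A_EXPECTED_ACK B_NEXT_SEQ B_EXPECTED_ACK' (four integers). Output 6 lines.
100 242 242 100
100 299 299 100
100 299 438 100
100 299 610 100
100 610 610 100
299 610 610 299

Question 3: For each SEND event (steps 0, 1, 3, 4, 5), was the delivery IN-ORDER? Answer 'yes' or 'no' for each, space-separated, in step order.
Step 0: SEND seq=200 -> in-order
Step 1: SEND seq=242 -> in-order
Step 3: SEND seq=438 -> out-of-order
Step 4: SEND seq=299 -> in-order
Step 5: SEND seq=100 -> in-order

Answer: yes yes no yes yes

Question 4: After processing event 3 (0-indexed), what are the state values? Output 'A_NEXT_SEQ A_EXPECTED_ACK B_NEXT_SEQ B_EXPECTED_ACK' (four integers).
After event 0: A_seq=100 A_ack=242 B_seq=242 B_ack=100
After event 1: A_seq=100 A_ack=299 B_seq=299 B_ack=100
After event 2: A_seq=100 A_ack=299 B_seq=438 B_ack=100
After event 3: A_seq=100 A_ack=299 B_seq=610 B_ack=100

100 299 610 100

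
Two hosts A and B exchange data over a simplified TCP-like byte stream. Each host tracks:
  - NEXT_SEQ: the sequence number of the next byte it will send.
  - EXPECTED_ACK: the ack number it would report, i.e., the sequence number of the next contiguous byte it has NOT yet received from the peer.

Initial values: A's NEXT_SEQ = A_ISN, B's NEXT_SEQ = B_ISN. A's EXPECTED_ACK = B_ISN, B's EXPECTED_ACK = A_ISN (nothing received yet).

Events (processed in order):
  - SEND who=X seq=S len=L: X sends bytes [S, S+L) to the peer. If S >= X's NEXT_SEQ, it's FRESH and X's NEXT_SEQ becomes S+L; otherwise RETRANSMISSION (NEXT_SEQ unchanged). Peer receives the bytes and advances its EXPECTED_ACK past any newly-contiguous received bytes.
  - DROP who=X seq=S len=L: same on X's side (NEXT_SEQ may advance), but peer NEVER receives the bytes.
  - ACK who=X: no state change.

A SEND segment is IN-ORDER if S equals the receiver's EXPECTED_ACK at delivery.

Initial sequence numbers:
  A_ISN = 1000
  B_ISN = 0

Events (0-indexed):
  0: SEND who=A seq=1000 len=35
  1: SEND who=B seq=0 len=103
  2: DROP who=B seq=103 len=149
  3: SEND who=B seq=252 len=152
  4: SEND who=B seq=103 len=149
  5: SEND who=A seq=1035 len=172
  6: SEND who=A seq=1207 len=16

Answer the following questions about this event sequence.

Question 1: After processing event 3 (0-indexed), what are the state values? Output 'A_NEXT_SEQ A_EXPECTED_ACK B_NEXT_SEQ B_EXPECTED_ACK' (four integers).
After event 0: A_seq=1035 A_ack=0 B_seq=0 B_ack=1035
After event 1: A_seq=1035 A_ack=103 B_seq=103 B_ack=1035
After event 2: A_seq=1035 A_ack=103 B_seq=252 B_ack=1035
After event 3: A_seq=1035 A_ack=103 B_seq=404 B_ack=1035

1035 103 404 1035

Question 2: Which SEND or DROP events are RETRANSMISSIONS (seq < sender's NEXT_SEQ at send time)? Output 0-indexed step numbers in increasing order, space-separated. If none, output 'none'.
Step 0: SEND seq=1000 -> fresh
Step 1: SEND seq=0 -> fresh
Step 2: DROP seq=103 -> fresh
Step 3: SEND seq=252 -> fresh
Step 4: SEND seq=103 -> retransmit
Step 5: SEND seq=1035 -> fresh
Step 6: SEND seq=1207 -> fresh

Answer: 4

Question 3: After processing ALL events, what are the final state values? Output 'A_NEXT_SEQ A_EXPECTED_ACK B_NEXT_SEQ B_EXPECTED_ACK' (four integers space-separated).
After event 0: A_seq=1035 A_ack=0 B_seq=0 B_ack=1035
After event 1: A_seq=1035 A_ack=103 B_seq=103 B_ack=1035
After event 2: A_seq=1035 A_ack=103 B_seq=252 B_ack=1035
After event 3: A_seq=1035 A_ack=103 B_seq=404 B_ack=1035
After event 4: A_seq=1035 A_ack=404 B_seq=404 B_ack=1035
After event 5: A_seq=1207 A_ack=404 B_seq=404 B_ack=1207
After event 6: A_seq=1223 A_ack=404 B_seq=404 B_ack=1223

Answer: 1223 404 404 1223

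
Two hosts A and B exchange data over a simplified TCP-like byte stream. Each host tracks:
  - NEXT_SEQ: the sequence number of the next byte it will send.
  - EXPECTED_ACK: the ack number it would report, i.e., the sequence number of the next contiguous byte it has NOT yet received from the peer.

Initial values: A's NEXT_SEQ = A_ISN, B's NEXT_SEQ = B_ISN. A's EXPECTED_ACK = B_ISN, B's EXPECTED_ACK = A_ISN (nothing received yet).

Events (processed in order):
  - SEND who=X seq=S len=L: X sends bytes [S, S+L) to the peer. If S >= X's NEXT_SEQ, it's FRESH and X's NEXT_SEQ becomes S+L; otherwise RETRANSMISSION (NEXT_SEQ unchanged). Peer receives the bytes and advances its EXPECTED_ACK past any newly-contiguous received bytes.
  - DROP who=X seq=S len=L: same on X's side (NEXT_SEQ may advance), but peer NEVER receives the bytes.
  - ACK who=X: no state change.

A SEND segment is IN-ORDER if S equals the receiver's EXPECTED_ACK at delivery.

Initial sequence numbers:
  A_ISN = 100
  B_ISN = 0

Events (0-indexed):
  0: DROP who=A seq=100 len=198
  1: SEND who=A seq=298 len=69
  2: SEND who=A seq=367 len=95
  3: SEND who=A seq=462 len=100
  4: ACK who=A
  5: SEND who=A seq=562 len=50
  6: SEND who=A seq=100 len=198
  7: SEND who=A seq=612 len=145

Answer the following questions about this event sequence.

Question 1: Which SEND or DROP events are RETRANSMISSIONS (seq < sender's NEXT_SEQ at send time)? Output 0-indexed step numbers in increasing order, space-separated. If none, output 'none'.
Answer: 6

Derivation:
Step 0: DROP seq=100 -> fresh
Step 1: SEND seq=298 -> fresh
Step 2: SEND seq=367 -> fresh
Step 3: SEND seq=462 -> fresh
Step 5: SEND seq=562 -> fresh
Step 6: SEND seq=100 -> retransmit
Step 7: SEND seq=612 -> fresh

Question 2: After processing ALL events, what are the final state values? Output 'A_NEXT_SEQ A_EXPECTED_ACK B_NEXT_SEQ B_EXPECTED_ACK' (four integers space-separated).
After event 0: A_seq=298 A_ack=0 B_seq=0 B_ack=100
After event 1: A_seq=367 A_ack=0 B_seq=0 B_ack=100
After event 2: A_seq=462 A_ack=0 B_seq=0 B_ack=100
After event 3: A_seq=562 A_ack=0 B_seq=0 B_ack=100
After event 4: A_seq=562 A_ack=0 B_seq=0 B_ack=100
After event 5: A_seq=612 A_ack=0 B_seq=0 B_ack=100
After event 6: A_seq=612 A_ack=0 B_seq=0 B_ack=612
After event 7: A_seq=757 A_ack=0 B_seq=0 B_ack=757

Answer: 757 0 0 757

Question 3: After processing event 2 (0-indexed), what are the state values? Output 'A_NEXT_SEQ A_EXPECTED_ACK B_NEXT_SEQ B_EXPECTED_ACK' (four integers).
After event 0: A_seq=298 A_ack=0 B_seq=0 B_ack=100
After event 1: A_seq=367 A_ack=0 B_seq=0 B_ack=100
After event 2: A_seq=462 A_ack=0 B_seq=0 B_ack=100

462 0 0 100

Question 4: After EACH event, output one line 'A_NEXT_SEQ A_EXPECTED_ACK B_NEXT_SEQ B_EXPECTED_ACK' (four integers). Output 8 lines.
298 0 0 100
367 0 0 100
462 0 0 100
562 0 0 100
562 0 0 100
612 0 0 100
612 0 0 612
757 0 0 757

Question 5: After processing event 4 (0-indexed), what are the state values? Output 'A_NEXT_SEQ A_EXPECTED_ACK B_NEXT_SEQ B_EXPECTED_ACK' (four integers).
After event 0: A_seq=298 A_ack=0 B_seq=0 B_ack=100
After event 1: A_seq=367 A_ack=0 B_seq=0 B_ack=100
After event 2: A_seq=462 A_ack=0 B_seq=0 B_ack=100
After event 3: A_seq=562 A_ack=0 B_seq=0 B_ack=100
After event 4: A_seq=562 A_ack=0 B_seq=0 B_ack=100

562 0 0 100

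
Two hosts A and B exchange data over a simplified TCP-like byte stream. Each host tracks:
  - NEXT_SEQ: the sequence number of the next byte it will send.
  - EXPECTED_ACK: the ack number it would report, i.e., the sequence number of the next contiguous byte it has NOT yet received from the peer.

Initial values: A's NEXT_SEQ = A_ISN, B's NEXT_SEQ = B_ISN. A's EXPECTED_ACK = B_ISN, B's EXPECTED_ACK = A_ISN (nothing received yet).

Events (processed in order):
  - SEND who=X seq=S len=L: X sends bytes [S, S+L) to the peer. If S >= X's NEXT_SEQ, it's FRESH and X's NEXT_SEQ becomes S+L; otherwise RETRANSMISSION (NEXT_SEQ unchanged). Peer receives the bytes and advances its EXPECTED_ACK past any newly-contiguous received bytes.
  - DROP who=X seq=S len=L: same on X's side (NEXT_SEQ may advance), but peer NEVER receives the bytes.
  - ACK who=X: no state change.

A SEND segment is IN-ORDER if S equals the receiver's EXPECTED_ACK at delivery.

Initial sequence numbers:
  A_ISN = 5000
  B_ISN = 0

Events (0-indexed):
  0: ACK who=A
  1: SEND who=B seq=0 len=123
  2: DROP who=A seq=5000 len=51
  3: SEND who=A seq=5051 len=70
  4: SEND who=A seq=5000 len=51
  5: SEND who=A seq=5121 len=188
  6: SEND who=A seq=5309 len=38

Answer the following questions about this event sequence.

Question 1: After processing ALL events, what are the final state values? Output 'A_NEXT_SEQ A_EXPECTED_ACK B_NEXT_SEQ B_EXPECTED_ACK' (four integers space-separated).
Answer: 5347 123 123 5347

Derivation:
After event 0: A_seq=5000 A_ack=0 B_seq=0 B_ack=5000
After event 1: A_seq=5000 A_ack=123 B_seq=123 B_ack=5000
After event 2: A_seq=5051 A_ack=123 B_seq=123 B_ack=5000
After event 3: A_seq=5121 A_ack=123 B_seq=123 B_ack=5000
After event 4: A_seq=5121 A_ack=123 B_seq=123 B_ack=5121
After event 5: A_seq=5309 A_ack=123 B_seq=123 B_ack=5309
After event 6: A_seq=5347 A_ack=123 B_seq=123 B_ack=5347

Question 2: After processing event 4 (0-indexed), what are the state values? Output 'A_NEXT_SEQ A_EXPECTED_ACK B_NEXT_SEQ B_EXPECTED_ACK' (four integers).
After event 0: A_seq=5000 A_ack=0 B_seq=0 B_ack=5000
After event 1: A_seq=5000 A_ack=123 B_seq=123 B_ack=5000
After event 2: A_seq=5051 A_ack=123 B_seq=123 B_ack=5000
After event 3: A_seq=5121 A_ack=123 B_seq=123 B_ack=5000
After event 4: A_seq=5121 A_ack=123 B_seq=123 B_ack=5121

5121 123 123 5121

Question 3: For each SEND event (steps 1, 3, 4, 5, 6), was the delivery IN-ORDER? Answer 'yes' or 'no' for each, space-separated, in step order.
Step 1: SEND seq=0 -> in-order
Step 3: SEND seq=5051 -> out-of-order
Step 4: SEND seq=5000 -> in-order
Step 5: SEND seq=5121 -> in-order
Step 6: SEND seq=5309 -> in-order

Answer: yes no yes yes yes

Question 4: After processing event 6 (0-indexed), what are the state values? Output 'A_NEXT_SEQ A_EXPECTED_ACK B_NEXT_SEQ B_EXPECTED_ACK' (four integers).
After event 0: A_seq=5000 A_ack=0 B_seq=0 B_ack=5000
After event 1: A_seq=5000 A_ack=123 B_seq=123 B_ack=5000
After event 2: A_seq=5051 A_ack=123 B_seq=123 B_ack=5000
After event 3: A_seq=5121 A_ack=123 B_seq=123 B_ack=5000
After event 4: A_seq=5121 A_ack=123 B_seq=123 B_ack=5121
After event 5: A_seq=5309 A_ack=123 B_seq=123 B_ack=5309
After event 6: A_seq=5347 A_ack=123 B_seq=123 B_ack=5347

5347 123 123 5347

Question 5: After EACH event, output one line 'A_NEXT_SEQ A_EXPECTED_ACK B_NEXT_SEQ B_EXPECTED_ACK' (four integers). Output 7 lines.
5000 0 0 5000
5000 123 123 5000
5051 123 123 5000
5121 123 123 5000
5121 123 123 5121
5309 123 123 5309
5347 123 123 5347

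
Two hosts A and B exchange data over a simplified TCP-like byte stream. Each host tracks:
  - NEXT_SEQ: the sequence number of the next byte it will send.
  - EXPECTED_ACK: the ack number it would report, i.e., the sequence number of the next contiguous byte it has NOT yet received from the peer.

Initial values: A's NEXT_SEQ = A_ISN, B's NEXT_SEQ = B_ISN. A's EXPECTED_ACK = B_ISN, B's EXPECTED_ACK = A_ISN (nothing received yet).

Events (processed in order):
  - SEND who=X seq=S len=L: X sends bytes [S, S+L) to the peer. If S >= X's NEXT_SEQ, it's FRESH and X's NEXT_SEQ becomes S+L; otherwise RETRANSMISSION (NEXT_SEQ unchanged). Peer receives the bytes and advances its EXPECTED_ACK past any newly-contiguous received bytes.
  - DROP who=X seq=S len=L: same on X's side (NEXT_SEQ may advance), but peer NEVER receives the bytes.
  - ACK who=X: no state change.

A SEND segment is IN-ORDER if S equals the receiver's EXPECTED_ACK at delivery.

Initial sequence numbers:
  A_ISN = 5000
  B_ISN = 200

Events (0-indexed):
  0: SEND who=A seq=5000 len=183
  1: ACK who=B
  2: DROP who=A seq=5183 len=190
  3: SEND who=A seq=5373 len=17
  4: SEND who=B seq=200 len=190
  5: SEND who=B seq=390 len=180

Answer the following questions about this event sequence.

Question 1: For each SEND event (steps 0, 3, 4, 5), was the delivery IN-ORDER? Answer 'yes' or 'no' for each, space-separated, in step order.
Step 0: SEND seq=5000 -> in-order
Step 3: SEND seq=5373 -> out-of-order
Step 4: SEND seq=200 -> in-order
Step 5: SEND seq=390 -> in-order

Answer: yes no yes yes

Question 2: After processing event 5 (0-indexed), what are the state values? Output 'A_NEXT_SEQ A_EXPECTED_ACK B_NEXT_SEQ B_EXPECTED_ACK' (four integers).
After event 0: A_seq=5183 A_ack=200 B_seq=200 B_ack=5183
After event 1: A_seq=5183 A_ack=200 B_seq=200 B_ack=5183
After event 2: A_seq=5373 A_ack=200 B_seq=200 B_ack=5183
After event 3: A_seq=5390 A_ack=200 B_seq=200 B_ack=5183
After event 4: A_seq=5390 A_ack=390 B_seq=390 B_ack=5183
After event 5: A_seq=5390 A_ack=570 B_seq=570 B_ack=5183

5390 570 570 5183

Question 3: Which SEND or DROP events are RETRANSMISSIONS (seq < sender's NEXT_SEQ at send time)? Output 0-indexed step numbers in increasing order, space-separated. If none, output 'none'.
Answer: none

Derivation:
Step 0: SEND seq=5000 -> fresh
Step 2: DROP seq=5183 -> fresh
Step 3: SEND seq=5373 -> fresh
Step 4: SEND seq=200 -> fresh
Step 5: SEND seq=390 -> fresh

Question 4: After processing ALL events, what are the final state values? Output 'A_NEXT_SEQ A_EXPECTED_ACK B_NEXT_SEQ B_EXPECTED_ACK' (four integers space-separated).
Answer: 5390 570 570 5183

Derivation:
After event 0: A_seq=5183 A_ack=200 B_seq=200 B_ack=5183
After event 1: A_seq=5183 A_ack=200 B_seq=200 B_ack=5183
After event 2: A_seq=5373 A_ack=200 B_seq=200 B_ack=5183
After event 3: A_seq=5390 A_ack=200 B_seq=200 B_ack=5183
After event 4: A_seq=5390 A_ack=390 B_seq=390 B_ack=5183
After event 5: A_seq=5390 A_ack=570 B_seq=570 B_ack=5183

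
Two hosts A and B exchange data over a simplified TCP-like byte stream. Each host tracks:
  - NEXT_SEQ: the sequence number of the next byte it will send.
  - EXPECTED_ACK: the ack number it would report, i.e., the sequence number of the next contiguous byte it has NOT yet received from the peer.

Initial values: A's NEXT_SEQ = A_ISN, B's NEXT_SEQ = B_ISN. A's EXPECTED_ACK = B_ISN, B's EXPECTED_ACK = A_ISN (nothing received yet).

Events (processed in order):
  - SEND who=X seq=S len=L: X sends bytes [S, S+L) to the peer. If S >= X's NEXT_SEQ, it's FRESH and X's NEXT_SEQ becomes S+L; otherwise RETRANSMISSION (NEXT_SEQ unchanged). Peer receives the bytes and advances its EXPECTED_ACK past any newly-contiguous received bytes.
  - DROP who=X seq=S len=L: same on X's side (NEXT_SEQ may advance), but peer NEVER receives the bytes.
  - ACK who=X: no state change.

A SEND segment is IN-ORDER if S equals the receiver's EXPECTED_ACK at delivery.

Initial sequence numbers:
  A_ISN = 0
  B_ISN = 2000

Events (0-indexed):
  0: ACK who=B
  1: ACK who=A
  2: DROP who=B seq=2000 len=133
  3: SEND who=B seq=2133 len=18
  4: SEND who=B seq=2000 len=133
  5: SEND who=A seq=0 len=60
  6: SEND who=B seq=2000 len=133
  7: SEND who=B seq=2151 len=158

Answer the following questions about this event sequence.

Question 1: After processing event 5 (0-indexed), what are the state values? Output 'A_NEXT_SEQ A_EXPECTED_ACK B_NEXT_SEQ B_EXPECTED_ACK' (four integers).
After event 0: A_seq=0 A_ack=2000 B_seq=2000 B_ack=0
After event 1: A_seq=0 A_ack=2000 B_seq=2000 B_ack=0
After event 2: A_seq=0 A_ack=2000 B_seq=2133 B_ack=0
After event 3: A_seq=0 A_ack=2000 B_seq=2151 B_ack=0
After event 4: A_seq=0 A_ack=2151 B_seq=2151 B_ack=0
After event 5: A_seq=60 A_ack=2151 B_seq=2151 B_ack=60

60 2151 2151 60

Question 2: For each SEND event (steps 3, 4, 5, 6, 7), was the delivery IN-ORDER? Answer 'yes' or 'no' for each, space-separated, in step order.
Answer: no yes yes no yes

Derivation:
Step 3: SEND seq=2133 -> out-of-order
Step 4: SEND seq=2000 -> in-order
Step 5: SEND seq=0 -> in-order
Step 6: SEND seq=2000 -> out-of-order
Step 7: SEND seq=2151 -> in-order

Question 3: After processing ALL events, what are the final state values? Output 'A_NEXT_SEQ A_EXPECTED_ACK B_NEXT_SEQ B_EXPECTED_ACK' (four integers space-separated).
Answer: 60 2309 2309 60

Derivation:
After event 0: A_seq=0 A_ack=2000 B_seq=2000 B_ack=0
After event 1: A_seq=0 A_ack=2000 B_seq=2000 B_ack=0
After event 2: A_seq=0 A_ack=2000 B_seq=2133 B_ack=0
After event 3: A_seq=0 A_ack=2000 B_seq=2151 B_ack=0
After event 4: A_seq=0 A_ack=2151 B_seq=2151 B_ack=0
After event 5: A_seq=60 A_ack=2151 B_seq=2151 B_ack=60
After event 6: A_seq=60 A_ack=2151 B_seq=2151 B_ack=60
After event 7: A_seq=60 A_ack=2309 B_seq=2309 B_ack=60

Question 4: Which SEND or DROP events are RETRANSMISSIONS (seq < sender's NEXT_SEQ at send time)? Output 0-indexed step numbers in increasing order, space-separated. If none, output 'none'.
Step 2: DROP seq=2000 -> fresh
Step 3: SEND seq=2133 -> fresh
Step 4: SEND seq=2000 -> retransmit
Step 5: SEND seq=0 -> fresh
Step 6: SEND seq=2000 -> retransmit
Step 7: SEND seq=2151 -> fresh

Answer: 4 6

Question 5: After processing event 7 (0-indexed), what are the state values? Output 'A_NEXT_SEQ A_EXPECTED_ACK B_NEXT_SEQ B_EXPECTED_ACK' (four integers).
After event 0: A_seq=0 A_ack=2000 B_seq=2000 B_ack=0
After event 1: A_seq=0 A_ack=2000 B_seq=2000 B_ack=0
After event 2: A_seq=0 A_ack=2000 B_seq=2133 B_ack=0
After event 3: A_seq=0 A_ack=2000 B_seq=2151 B_ack=0
After event 4: A_seq=0 A_ack=2151 B_seq=2151 B_ack=0
After event 5: A_seq=60 A_ack=2151 B_seq=2151 B_ack=60
After event 6: A_seq=60 A_ack=2151 B_seq=2151 B_ack=60
After event 7: A_seq=60 A_ack=2309 B_seq=2309 B_ack=60

60 2309 2309 60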